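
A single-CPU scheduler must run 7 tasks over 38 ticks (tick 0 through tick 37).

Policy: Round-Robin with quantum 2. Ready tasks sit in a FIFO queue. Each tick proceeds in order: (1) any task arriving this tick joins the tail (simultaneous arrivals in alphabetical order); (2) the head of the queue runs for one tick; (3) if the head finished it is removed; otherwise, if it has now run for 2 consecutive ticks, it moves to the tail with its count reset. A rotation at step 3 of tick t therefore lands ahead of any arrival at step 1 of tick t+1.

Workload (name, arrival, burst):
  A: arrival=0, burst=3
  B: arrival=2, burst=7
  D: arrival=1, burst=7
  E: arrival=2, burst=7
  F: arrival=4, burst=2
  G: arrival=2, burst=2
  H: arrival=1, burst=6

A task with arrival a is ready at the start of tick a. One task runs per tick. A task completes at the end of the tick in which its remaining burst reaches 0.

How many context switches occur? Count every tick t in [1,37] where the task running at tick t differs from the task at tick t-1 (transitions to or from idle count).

context switches = 19

t=0: queue=[A] q_used=0 → run A
t=1: queue=[A,D,H] q_used=1 → run A
t=2: queue=[D,H,A,B,E,G] q_used=0 → run D
t=3: queue=[D,H,A,B,E,G] q_used=1 → run D
t=4: queue=[H,A,B,E,G,D,F] q_used=0 → run H
t=5: queue=[H,A,B,E,G,D,F] q_used=1 → run H
t=6: queue=[A,B,E,G,D,F,H] q_used=0 → run A
t=7: queue=[B,E,G,D,F,H] q_used=0 → run B
t=8: queue=[B,E,G,D,F,H] q_used=1 → run B
t=9: queue=[E,G,D,F,H,B] q_used=0 → run E
t=10: queue=[E,G,D,F,H,B] q_used=1 → run E
t=11: queue=[G,D,F,H,B,E] q_used=0 → run G
t=12: queue=[G,D,F,H,B,E] q_used=1 → run G
t=13: queue=[D,F,H,B,E] q_used=0 → run D
t=14: queue=[D,F,H,B,E] q_used=1 → run D
t=15: queue=[F,H,B,E,D] q_used=0 → run F
t=16: queue=[F,H,B,E,D] q_used=1 → run F
t=17: queue=[H,B,E,D] q_used=0 → run H
t=18: queue=[H,B,E,D] q_used=1 → run H
t=19: queue=[B,E,D,H] q_used=0 → run B
t=20: queue=[B,E,D,H] q_used=1 → run B
t=21: queue=[E,D,H,B] q_used=0 → run E
t=22: queue=[E,D,H,B] q_used=1 → run E
t=23: queue=[D,H,B,E] q_used=0 → run D
t=24: queue=[D,H,B,E] q_used=1 → run D
t=25: queue=[H,B,E,D] q_used=0 → run H
t=26: queue=[H,B,E,D] q_used=1 → run H
t=27: queue=[B,E,D] q_used=0 → run B
t=28: queue=[B,E,D] q_used=1 → run B
t=29: queue=[E,D,B] q_used=0 → run E
t=30: queue=[E,D,B] q_used=1 → run E
t=31: queue=[D,B,E] q_used=0 → run D
t=32: queue=[B,E] q_used=0 → run B
t=33: queue=[E] q_used=0 → run E
t=34: (idle)
t=35: (idle)
t=36: (idle)
t=37: (idle)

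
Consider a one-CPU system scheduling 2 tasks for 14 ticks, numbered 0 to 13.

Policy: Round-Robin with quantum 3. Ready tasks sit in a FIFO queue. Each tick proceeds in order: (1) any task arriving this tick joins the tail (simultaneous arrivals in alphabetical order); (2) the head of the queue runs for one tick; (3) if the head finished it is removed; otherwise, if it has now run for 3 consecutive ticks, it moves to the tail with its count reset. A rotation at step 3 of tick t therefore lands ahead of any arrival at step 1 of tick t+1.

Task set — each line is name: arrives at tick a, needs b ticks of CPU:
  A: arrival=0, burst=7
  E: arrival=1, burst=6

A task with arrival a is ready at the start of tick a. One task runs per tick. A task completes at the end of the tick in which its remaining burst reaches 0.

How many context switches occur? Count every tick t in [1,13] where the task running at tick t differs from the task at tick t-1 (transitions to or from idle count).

t=0: queue=[A] q_used=0 → run A
t=1: queue=[A,E] q_used=1 → run A
t=2: queue=[A,E] q_used=2 → run A
t=3: queue=[E,A] q_used=0 → run E
t=4: queue=[E,A] q_used=1 → run E
t=5: queue=[E,A] q_used=2 → run E
t=6: queue=[A,E] q_used=0 → run A
t=7: queue=[A,E] q_used=1 → run A
t=8: queue=[A,E] q_used=2 → run A
t=9: queue=[E,A] q_used=0 → run E
t=10: queue=[E,A] q_used=1 → run E
t=11: queue=[E,A] q_used=2 → run E
t=12: queue=[A] q_used=0 → run A
t=13: (idle)

context switches = 5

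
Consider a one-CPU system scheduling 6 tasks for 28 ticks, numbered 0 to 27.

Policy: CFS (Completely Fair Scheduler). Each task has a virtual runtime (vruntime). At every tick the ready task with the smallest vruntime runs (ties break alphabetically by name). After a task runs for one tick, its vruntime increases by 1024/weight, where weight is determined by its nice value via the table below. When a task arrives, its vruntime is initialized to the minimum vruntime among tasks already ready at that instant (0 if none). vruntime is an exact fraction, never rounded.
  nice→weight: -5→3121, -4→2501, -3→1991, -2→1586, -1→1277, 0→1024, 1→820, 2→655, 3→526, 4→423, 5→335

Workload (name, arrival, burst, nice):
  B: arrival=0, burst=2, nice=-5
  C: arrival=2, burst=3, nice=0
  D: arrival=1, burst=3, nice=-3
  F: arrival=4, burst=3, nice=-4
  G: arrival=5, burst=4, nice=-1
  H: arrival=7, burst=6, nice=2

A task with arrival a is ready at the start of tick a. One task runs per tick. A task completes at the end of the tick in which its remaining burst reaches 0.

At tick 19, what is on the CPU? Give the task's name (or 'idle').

t=0: vr[B=0] → run B
t=1: vr[B=1024/3121 D=1024/3121] → run B
t=2: vr[C=1024/3121 D=1024/3121] → run C
t=3: vr[C=4145/3121 D=1024/3121] → run D
t=4: vr[C=4145/3121 D=5234688/6213911 F=5234688/6213911] → run D
t=5: vr[C=4145/3121 D=8430592/6213911 F=5234688/6213911 G=5234688/6213911] → run F
t=6: vr[C=4145/3121 D=8430592/6213911 F=19454999552/15540991411 G=5234688/6213911] → run G
t=7: vr[C=4145/3121 D=8430592/6213911 F=19454999552/15540991411 G=13047741440/7935164347 H=19454999552/15540991411] → run F
t=8: vr[C=4145/3121 D=8430592/6213911 F=25818044416/15540991411 G=13047741440/7935164347 H=19454999552/15540991411] → run H
t=9: vr[C=4145/3121 D=8430592/6213911 F=25818044416/15540991411 G=13047741440/7935164347 H=28656999911424/10179349374205] → run C
t=10: vr[C=7266/3121 D=8430592/6213911 F=25818044416/15540991411 G=13047741440/7935164347 H=28656999911424/10179349374205] → run D
t=11: vr[C=7266/3121 F=25818044416/15540991411 G=13047741440/7935164347 H=28656999911424/10179349374205] → run G
t=12: vr[C=7266/3121 F=25818044416/15540991411 G=19410786304/7935164347 H=28656999911424/10179349374205] → run F
t=13: vr[C=7266/3121 G=19410786304/7935164347 H=28656999911424/10179349374205] → run C
t=14: vr[G=19410786304/7935164347 H=28656999911424/10179349374205] → run G
t=15: vr[G=25773831168/7935164347 H=28656999911424/10179349374205] → run H
t=16: vr[G=25773831168/7935164347 H=44570975116288/10179349374205] → run G
t=17: vr[H=44570975116288/10179349374205] → run H
t=18: vr[H=60484950321152/10179349374205] → run H
t=19: vr[H=76398925526016/10179349374205] → run H
t=20: vr[H=18462580146176/2035869874841] → run H
t=21: (idle)
t=22: (idle)
t=23: (idle)
t=24: (idle)
t=25: (idle)
t=26: (idle)
t=27: (idle)

running at tick 19 = H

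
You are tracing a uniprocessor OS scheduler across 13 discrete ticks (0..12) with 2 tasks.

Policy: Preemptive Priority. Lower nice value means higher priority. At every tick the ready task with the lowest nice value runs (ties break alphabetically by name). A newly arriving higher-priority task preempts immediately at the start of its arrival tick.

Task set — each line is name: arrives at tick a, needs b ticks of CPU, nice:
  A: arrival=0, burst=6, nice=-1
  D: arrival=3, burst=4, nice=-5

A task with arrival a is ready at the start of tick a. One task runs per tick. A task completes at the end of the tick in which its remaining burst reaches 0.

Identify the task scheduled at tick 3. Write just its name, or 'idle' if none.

running at tick 3 = D

t=0: ready={A} → run A
t=1: ready={A} → run A
t=2: ready={A} → run A
t=3: ready={A,D} → run D
t=4: ready={A,D} → run D
t=5: ready={A,D} → run D
t=6: ready={A,D} → run D
t=7: ready={A} → run A
t=8: ready={A} → run A
t=9: ready={A} → run A
t=10: (idle)
t=11: (idle)
t=12: (idle)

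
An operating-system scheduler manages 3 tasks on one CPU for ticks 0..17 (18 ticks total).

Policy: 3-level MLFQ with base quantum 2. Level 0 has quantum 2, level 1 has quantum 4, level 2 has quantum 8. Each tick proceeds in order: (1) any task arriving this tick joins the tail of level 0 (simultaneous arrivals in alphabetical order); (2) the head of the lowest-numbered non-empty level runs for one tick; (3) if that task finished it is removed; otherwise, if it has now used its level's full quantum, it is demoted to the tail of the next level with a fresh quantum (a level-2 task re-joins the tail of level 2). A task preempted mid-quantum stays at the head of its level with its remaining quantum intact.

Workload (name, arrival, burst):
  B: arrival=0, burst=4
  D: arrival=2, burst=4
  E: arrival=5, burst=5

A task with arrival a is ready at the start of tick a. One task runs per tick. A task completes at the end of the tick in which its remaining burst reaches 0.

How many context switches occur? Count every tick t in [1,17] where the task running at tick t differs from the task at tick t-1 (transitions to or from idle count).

context switches = 7

t=0: L0/L1/L2 = B/-/- → run B
t=1: L0/L1/L2 = B/-/- → run B
t=2: L0/L1/L2 = D/B/- → run D
t=3: L0/L1/L2 = D/B/- → run D
t=4: L0/L1/L2 = -/BD/- → run B
t=5: L0/L1/L2 = E/BD/- → run E
t=6: L0/L1/L2 = E/BD/- → run E
t=7: L0/L1/L2 = -/BDE/- → run B
t=8: L0/L1/L2 = -/DE/- → run D
t=9: L0/L1/L2 = -/DE/- → run D
t=10: L0/L1/L2 = -/E/- → run E
t=11: L0/L1/L2 = -/E/- → run E
t=12: L0/L1/L2 = -/E/- → run E
t=13: (idle)
t=14: (idle)
t=15: (idle)
t=16: (idle)
t=17: (idle)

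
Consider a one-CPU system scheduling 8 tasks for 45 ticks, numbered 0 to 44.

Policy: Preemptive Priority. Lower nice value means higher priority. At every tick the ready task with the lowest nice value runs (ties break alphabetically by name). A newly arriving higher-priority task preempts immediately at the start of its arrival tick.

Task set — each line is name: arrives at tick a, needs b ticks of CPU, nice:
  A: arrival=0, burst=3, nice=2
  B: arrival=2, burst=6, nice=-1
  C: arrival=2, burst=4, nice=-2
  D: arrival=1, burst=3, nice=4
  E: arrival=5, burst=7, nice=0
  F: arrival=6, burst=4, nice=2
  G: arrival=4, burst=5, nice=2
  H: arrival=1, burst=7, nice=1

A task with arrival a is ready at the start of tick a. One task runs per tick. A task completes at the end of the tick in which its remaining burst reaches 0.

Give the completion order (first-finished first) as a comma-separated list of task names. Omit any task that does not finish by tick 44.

completion order = C, B, E, H, A, F, G, D

t=0: ready={A} → run A
t=1: ready={A,D,H} → run H
t=2: ready={A,B,C,D,H} → run C
t=3: ready={A,B,C,D,H} → run C
t=4: ready={A,B,C,D,G,H} → run C
t=5: ready={A,B,C,D,E,G,H} → run C
t=6: ready={A,B,D,E,F,G,H} → run B
t=7: ready={A,B,D,E,F,G,H} → run B
t=8: ready={A,B,D,E,F,G,H} → run B
t=9: ready={A,B,D,E,F,G,H} → run B
t=10: ready={A,B,D,E,F,G,H} → run B
t=11: ready={A,B,D,E,F,G,H} → run B
t=12: ready={A,D,E,F,G,H} → run E
t=13: ready={A,D,E,F,G,H} → run E
t=14: ready={A,D,E,F,G,H} → run E
t=15: ready={A,D,E,F,G,H} → run E
t=16: ready={A,D,E,F,G,H} → run E
t=17: ready={A,D,E,F,G,H} → run E
t=18: ready={A,D,E,F,G,H} → run E
t=19: ready={A,D,F,G,H} → run H
t=20: ready={A,D,F,G,H} → run H
t=21: ready={A,D,F,G,H} → run H
t=22: ready={A,D,F,G,H} → run H
t=23: ready={A,D,F,G,H} → run H
t=24: ready={A,D,F,G,H} → run H
t=25: ready={A,D,F,G} → run A
t=26: ready={A,D,F,G} → run A
t=27: ready={D,F,G} → run F
t=28: ready={D,F,G} → run F
t=29: ready={D,F,G} → run F
t=30: ready={D,F,G} → run F
t=31: ready={D,G} → run G
t=32: ready={D,G} → run G
t=33: ready={D,G} → run G
t=34: ready={D,G} → run G
t=35: ready={D,G} → run G
t=36: ready={D} → run D
t=37: ready={D} → run D
t=38: ready={D} → run D
t=39: (idle)
t=40: (idle)
t=41: (idle)
t=42: (idle)
t=43: (idle)
t=44: (idle)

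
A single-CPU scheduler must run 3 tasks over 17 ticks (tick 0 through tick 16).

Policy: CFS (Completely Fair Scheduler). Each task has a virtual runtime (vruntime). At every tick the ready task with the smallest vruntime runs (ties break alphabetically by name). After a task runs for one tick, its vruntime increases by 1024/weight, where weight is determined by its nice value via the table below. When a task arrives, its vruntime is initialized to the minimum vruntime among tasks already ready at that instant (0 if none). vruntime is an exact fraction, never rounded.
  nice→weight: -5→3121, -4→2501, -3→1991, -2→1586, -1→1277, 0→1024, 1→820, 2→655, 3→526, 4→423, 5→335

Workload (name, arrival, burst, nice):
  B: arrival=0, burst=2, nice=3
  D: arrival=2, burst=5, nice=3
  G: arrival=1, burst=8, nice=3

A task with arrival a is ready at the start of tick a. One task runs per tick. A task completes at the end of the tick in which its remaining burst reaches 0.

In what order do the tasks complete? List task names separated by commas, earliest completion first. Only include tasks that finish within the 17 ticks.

completion order = B, D, G

t=0: vr[B=0] → run B
t=1: vr[B=512/263 G=512/263] → run B
t=2: vr[D=512/263 G=512/263] → run D
t=3: vr[D=1024/263 G=512/263] → run G
t=4: vr[D=1024/263 G=1024/263] → run D
t=5: vr[D=1536/263 G=1024/263] → run G
t=6: vr[D=1536/263 G=1536/263] → run D
t=7: vr[D=2048/263 G=1536/263] → run G
t=8: vr[D=2048/263 G=2048/263] → run D
t=9: vr[D=2560/263 G=2048/263] → run G
t=10: vr[D=2560/263 G=2560/263] → run D
t=11: vr[G=2560/263] → run G
t=12: vr[G=3072/263] → run G
t=13: vr[G=3584/263] → run G
t=14: vr[G=4096/263] → run G
t=15: (idle)
t=16: (idle)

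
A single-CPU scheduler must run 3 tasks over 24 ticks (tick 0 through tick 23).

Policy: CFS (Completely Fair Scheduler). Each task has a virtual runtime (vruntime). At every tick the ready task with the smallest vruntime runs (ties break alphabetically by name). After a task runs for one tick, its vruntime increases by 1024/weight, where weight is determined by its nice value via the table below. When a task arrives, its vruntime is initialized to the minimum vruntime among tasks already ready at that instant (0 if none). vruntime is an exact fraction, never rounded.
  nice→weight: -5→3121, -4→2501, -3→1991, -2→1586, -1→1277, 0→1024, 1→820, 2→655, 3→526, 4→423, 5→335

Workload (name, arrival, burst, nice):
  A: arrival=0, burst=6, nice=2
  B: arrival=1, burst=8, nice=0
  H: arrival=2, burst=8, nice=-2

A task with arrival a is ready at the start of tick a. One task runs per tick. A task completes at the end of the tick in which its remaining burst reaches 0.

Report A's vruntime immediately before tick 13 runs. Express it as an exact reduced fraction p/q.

t=0: vr[A=0] → run A
t=1: vr[A=1024/655 B=1024/655] → run A
t=2: vr[A=2048/655 B=1024/655 H=1024/655] → run B
t=3: vr[A=2048/655 B=1679/655 H=1024/655] → run H
t=4: vr[A=2048/655 B=1679/655 H=1147392/519415] → run H
t=5: vr[A=2048/655 B=1679/655 H=1482752/519415] → run B
t=6: vr[A=2048/655 B=2334/655 H=1482752/519415] → run H
t=7: vr[A=2048/655 B=2334/655 H=1818112/519415] → run A
t=8: vr[A=3072/655 B=2334/655 H=1818112/519415] → run H
t=9: vr[A=3072/655 B=2334/655 H=2153472/519415] → run B
t=10: vr[A=3072/655 B=2989/655 H=2153472/519415] → run H
t=11: vr[A=3072/655 B=2989/655 H=2488832/519415] → run B
t=12: vr[A=3072/655 B=3644/655 H=2488832/519415] → run A
t=13: vr[A=4096/655 B=3644/655 H=2488832/519415] → run H
t=14: vr[A=4096/655 B=3644/655 H=2824192/519415] → run H
t=15: vr[A=4096/655 B=3644/655 H=3159552/519415] → run B
t=16: vr[A=4096/655 B=4299/655 H=3159552/519415] → run H
t=17: vr[A=4096/655 B=4299/655] → run A
t=18: vr[A=1024/131 B=4299/655] → run B
t=19: vr[A=1024/131 B=4954/655] → run B
t=20: vr[A=1024/131 B=5609/655] → run A
t=21: vr[B=5609/655] → run B
t=22: (idle)
t=23: (idle)

vruntime(A, start of tick 13) = 4096/655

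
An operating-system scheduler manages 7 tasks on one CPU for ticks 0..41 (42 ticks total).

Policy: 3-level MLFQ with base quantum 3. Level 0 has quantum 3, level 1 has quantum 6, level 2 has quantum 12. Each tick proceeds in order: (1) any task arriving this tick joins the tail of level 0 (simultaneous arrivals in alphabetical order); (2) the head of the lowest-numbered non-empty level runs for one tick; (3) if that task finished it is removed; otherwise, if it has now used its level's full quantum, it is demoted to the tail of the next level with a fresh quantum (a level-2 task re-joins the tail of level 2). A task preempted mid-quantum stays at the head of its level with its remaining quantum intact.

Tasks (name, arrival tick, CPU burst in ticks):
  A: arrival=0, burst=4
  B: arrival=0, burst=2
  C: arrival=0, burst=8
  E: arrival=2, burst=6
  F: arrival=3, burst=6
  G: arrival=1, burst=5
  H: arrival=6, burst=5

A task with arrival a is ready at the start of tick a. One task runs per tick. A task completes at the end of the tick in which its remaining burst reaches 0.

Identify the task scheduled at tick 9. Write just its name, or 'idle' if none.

t=0: L0/L1/L2 = ABC/-/- → run A
t=1: L0/L1/L2 = ABCG/-/- → run A
t=2: L0/L1/L2 = ABCGE/-/- → run A
t=3: L0/L1/L2 = BCGEF/A/- → run B
t=4: L0/L1/L2 = BCGEF/A/- → run B
t=5: L0/L1/L2 = CGEF/A/- → run C
t=6: L0/L1/L2 = CGEFH/A/- → run C
t=7: L0/L1/L2 = CGEFH/A/- → run C
t=8: L0/L1/L2 = GEFH/AC/- → run G
t=9: L0/L1/L2 = GEFH/AC/- → run G
t=10: L0/L1/L2 = GEFH/AC/- → run G
t=11: L0/L1/L2 = EFH/ACG/- → run E
t=12: L0/L1/L2 = EFH/ACG/- → run E
t=13: L0/L1/L2 = EFH/ACG/- → run E
t=14: L0/L1/L2 = FH/ACGE/- → run F
t=15: L0/L1/L2 = FH/ACGE/- → run F
t=16: L0/L1/L2 = FH/ACGE/- → run F
t=17: L0/L1/L2 = H/ACGEF/- → run H
t=18: L0/L1/L2 = H/ACGEF/- → run H
t=19: L0/L1/L2 = H/ACGEF/- → run H
t=20: L0/L1/L2 = -/ACGEFH/- → run A
t=21: L0/L1/L2 = -/CGEFH/- → run C
t=22: L0/L1/L2 = -/CGEFH/- → run C
t=23: L0/L1/L2 = -/CGEFH/- → run C
t=24: L0/L1/L2 = -/CGEFH/- → run C
t=25: L0/L1/L2 = -/CGEFH/- → run C
t=26: L0/L1/L2 = -/GEFH/- → run G
t=27: L0/L1/L2 = -/GEFH/- → run G
t=28: L0/L1/L2 = -/EFH/- → run E
t=29: L0/L1/L2 = -/EFH/- → run E
t=30: L0/L1/L2 = -/EFH/- → run E
t=31: L0/L1/L2 = -/FH/- → run F
t=32: L0/L1/L2 = -/FH/- → run F
t=33: L0/L1/L2 = -/FH/- → run F
t=34: L0/L1/L2 = -/H/- → run H
t=35: L0/L1/L2 = -/H/- → run H
t=36: (idle)
t=37: (idle)
t=38: (idle)
t=39: (idle)
t=40: (idle)
t=41: (idle)

running at tick 9 = G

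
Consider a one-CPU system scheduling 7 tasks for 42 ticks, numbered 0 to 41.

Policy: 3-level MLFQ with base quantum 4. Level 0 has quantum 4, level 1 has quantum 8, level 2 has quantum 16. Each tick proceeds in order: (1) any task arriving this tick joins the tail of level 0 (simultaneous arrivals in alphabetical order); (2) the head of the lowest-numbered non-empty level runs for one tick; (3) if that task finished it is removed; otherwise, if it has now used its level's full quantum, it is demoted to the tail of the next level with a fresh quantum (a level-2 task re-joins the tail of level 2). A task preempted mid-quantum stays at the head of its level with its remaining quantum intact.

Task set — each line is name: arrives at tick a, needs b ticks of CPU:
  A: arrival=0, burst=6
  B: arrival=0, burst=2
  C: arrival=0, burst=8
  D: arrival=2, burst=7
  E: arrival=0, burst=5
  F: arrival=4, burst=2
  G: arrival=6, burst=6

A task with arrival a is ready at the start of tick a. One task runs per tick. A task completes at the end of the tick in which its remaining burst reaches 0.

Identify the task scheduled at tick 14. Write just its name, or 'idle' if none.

t=0: L0/L1/L2 = ABCE/-/- → run A
t=1: L0/L1/L2 = ABCE/-/- → run A
t=2: L0/L1/L2 = ABCED/-/- → run A
t=3: L0/L1/L2 = ABCED/-/- → run A
t=4: L0/L1/L2 = BCEDF/A/- → run B
t=5: L0/L1/L2 = BCEDF/A/- → run B
t=6: L0/L1/L2 = CEDFG/A/- → run C
t=7: L0/L1/L2 = CEDFG/A/- → run C
t=8: L0/L1/L2 = CEDFG/A/- → run C
t=9: L0/L1/L2 = CEDFG/A/- → run C
t=10: L0/L1/L2 = EDFG/AC/- → run E
t=11: L0/L1/L2 = EDFG/AC/- → run E
t=12: L0/L1/L2 = EDFG/AC/- → run E
t=13: L0/L1/L2 = EDFG/AC/- → run E
t=14: L0/L1/L2 = DFG/ACE/- → run D
t=15: L0/L1/L2 = DFG/ACE/- → run D
t=16: L0/L1/L2 = DFG/ACE/- → run D
t=17: L0/L1/L2 = DFG/ACE/- → run D
t=18: L0/L1/L2 = FG/ACED/- → run F
t=19: L0/L1/L2 = FG/ACED/- → run F
t=20: L0/L1/L2 = G/ACED/- → run G
t=21: L0/L1/L2 = G/ACED/- → run G
t=22: L0/L1/L2 = G/ACED/- → run G
t=23: L0/L1/L2 = G/ACED/- → run G
t=24: L0/L1/L2 = -/ACEDG/- → run A
t=25: L0/L1/L2 = -/ACEDG/- → run A
t=26: L0/L1/L2 = -/CEDG/- → run C
t=27: L0/L1/L2 = -/CEDG/- → run C
t=28: L0/L1/L2 = -/CEDG/- → run C
t=29: L0/L1/L2 = -/CEDG/- → run C
t=30: L0/L1/L2 = -/EDG/- → run E
t=31: L0/L1/L2 = -/DG/- → run D
t=32: L0/L1/L2 = -/DG/- → run D
t=33: L0/L1/L2 = -/DG/- → run D
t=34: L0/L1/L2 = -/G/- → run G
t=35: L0/L1/L2 = -/G/- → run G
t=36: (idle)
t=37: (idle)
t=38: (idle)
t=39: (idle)
t=40: (idle)
t=41: (idle)

running at tick 14 = D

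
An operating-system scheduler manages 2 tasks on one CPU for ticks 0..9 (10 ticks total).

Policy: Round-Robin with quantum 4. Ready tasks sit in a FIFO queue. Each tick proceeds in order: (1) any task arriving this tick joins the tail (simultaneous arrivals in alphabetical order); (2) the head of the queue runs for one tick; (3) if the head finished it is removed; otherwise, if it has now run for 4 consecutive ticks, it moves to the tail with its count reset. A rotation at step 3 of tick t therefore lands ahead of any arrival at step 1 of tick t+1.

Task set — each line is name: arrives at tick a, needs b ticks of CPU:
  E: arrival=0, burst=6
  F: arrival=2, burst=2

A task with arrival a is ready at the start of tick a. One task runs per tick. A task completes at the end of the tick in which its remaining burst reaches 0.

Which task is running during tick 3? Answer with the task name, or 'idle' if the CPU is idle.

t=0: queue=[E] q_used=0 → run E
t=1: queue=[E] q_used=1 → run E
t=2: queue=[E,F] q_used=2 → run E
t=3: queue=[E,F] q_used=3 → run E
t=4: queue=[F,E] q_used=0 → run F
t=5: queue=[F,E] q_used=1 → run F
t=6: queue=[E] q_used=0 → run E
t=7: queue=[E] q_used=1 → run E
t=8: (idle)
t=9: (idle)

running at tick 3 = E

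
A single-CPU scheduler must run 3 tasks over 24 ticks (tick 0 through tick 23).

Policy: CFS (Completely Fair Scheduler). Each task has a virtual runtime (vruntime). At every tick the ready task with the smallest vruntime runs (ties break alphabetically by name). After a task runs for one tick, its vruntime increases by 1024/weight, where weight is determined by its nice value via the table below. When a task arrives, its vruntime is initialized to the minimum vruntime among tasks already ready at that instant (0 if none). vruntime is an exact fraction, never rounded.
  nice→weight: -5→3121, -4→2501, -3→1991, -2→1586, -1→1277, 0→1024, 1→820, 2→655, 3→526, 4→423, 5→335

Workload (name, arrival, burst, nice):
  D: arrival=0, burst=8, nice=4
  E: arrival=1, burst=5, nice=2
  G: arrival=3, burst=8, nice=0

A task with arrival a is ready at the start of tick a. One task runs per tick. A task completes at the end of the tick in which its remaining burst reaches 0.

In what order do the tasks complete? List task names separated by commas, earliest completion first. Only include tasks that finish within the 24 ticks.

t=0: vr[D=0] → run D
t=1: vr[D=1024/423 E=1024/423] → run D
t=2: vr[D=2048/423 E=1024/423] → run E
t=3: vr[D=2048/423 E=1103872/277065 G=1103872/277065] → run E
t=4: vr[D=2048/423 E=1537024/277065 G=1103872/277065] → run G
t=5: vr[D=2048/423 E=1537024/277065 G=1380937/277065] → run D
t=6: vr[D=1024/141 E=1537024/277065 G=1380937/277065] → run G
t=7: vr[D=1024/141 E=1537024/277065 G=1658002/277065] → run E
t=8: vr[D=1024/141 E=1970176/277065 G=1658002/277065] → run G
t=9: vr[D=1024/141 E=1970176/277065 G=1935067/277065] → run G
t=10: vr[D=1024/141 E=1970176/277065 G=2212132/277065] → run E
t=11: vr[D=1024/141 E=2403328/277065 G=2212132/277065] → run D
t=12: vr[D=4096/423 E=2403328/277065 G=2212132/277065] → run G
t=13: vr[D=4096/423 E=2403328/277065 G=2489197/277065] → run E
t=14: vr[D=4096/423 G=2489197/277065] → run G
t=15: vr[D=4096/423 G=2766262/277065] → run D
t=16: vr[D=5120/423 G=2766262/277065] → run G
t=17: vr[D=5120/423 G=3043327/277065] → run G
t=18: vr[D=5120/423] → run D
t=19: vr[D=2048/141] → run D
t=20: vr[D=7168/423] → run D
t=21: (idle)
t=22: (idle)
t=23: (idle)

completion order = E, G, D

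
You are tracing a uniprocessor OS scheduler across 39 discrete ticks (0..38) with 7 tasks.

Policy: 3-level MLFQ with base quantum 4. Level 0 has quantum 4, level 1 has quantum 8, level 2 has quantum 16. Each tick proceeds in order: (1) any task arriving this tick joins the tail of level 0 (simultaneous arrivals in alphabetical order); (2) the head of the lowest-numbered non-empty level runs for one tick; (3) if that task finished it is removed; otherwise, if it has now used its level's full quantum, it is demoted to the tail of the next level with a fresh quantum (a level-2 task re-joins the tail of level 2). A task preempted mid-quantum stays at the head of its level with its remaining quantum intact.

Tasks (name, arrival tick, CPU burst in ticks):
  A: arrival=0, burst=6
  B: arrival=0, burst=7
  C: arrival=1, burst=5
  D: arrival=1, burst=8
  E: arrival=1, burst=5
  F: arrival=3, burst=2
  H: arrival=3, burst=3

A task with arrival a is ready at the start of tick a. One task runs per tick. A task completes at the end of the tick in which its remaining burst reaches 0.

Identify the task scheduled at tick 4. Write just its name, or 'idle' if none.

running at tick 4 = B

t=0: L0/L1/L2 = AB/-/- → run A
t=1: L0/L1/L2 = ABCDE/-/- → run A
t=2: L0/L1/L2 = ABCDE/-/- → run A
t=3: L0/L1/L2 = ABCDEFH/-/- → run A
t=4: L0/L1/L2 = BCDEFH/A/- → run B
t=5: L0/L1/L2 = BCDEFH/A/- → run B
t=6: L0/L1/L2 = BCDEFH/A/- → run B
t=7: L0/L1/L2 = BCDEFH/A/- → run B
t=8: L0/L1/L2 = CDEFH/AB/- → run C
t=9: L0/L1/L2 = CDEFH/AB/- → run C
t=10: L0/L1/L2 = CDEFH/AB/- → run C
t=11: L0/L1/L2 = CDEFH/AB/- → run C
t=12: L0/L1/L2 = DEFH/ABC/- → run D
t=13: L0/L1/L2 = DEFH/ABC/- → run D
t=14: L0/L1/L2 = DEFH/ABC/- → run D
t=15: L0/L1/L2 = DEFH/ABC/- → run D
t=16: L0/L1/L2 = EFH/ABCD/- → run E
t=17: L0/L1/L2 = EFH/ABCD/- → run E
t=18: L0/L1/L2 = EFH/ABCD/- → run E
t=19: L0/L1/L2 = EFH/ABCD/- → run E
t=20: L0/L1/L2 = FH/ABCDE/- → run F
t=21: L0/L1/L2 = FH/ABCDE/- → run F
t=22: L0/L1/L2 = H/ABCDE/- → run H
t=23: L0/L1/L2 = H/ABCDE/- → run H
t=24: L0/L1/L2 = H/ABCDE/- → run H
t=25: L0/L1/L2 = -/ABCDE/- → run A
t=26: L0/L1/L2 = -/ABCDE/- → run A
t=27: L0/L1/L2 = -/BCDE/- → run B
t=28: L0/L1/L2 = -/BCDE/- → run B
t=29: L0/L1/L2 = -/BCDE/- → run B
t=30: L0/L1/L2 = -/CDE/- → run C
t=31: L0/L1/L2 = -/DE/- → run D
t=32: L0/L1/L2 = -/DE/- → run D
t=33: L0/L1/L2 = -/DE/- → run D
t=34: L0/L1/L2 = -/DE/- → run D
t=35: L0/L1/L2 = -/E/- → run E
t=36: (idle)
t=37: (idle)
t=38: (idle)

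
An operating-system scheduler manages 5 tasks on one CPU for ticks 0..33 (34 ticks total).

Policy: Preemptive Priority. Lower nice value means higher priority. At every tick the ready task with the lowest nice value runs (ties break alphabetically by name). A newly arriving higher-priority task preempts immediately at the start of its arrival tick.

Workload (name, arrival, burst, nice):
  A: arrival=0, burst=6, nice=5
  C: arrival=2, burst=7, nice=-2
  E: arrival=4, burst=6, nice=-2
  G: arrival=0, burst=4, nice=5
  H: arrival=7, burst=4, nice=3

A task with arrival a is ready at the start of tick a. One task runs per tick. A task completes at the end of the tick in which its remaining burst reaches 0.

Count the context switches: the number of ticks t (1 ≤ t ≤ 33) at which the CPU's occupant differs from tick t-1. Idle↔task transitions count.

t=0: ready={A,G} → run A
t=1: ready={A,G} → run A
t=2: ready={A,C,G} → run C
t=3: ready={A,C,G} → run C
t=4: ready={A,C,E,G} → run C
t=5: ready={A,C,E,G} → run C
t=6: ready={A,C,E,G} → run C
t=7: ready={A,C,E,G,H} → run C
t=8: ready={A,C,E,G,H} → run C
t=9: ready={A,E,G,H} → run E
t=10: ready={A,E,G,H} → run E
t=11: ready={A,E,G,H} → run E
t=12: ready={A,E,G,H} → run E
t=13: ready={A,E,G,H} → run E
t=14: ready={A,E,G,H} → run E
t=15: ready={A,G,H} → run H
t=16: ready={A,G,H} → run H
t=17: ready={A,G,H} → run H
t=18: ready={A,G,H} → run H
t=19: ready={A,G} → run A
t=20: ready={A,G} → run A
t=21: ready={A,G} → run A
t=22: ready={A,G} → run A
t=23: ready={G} → run G
t=24: ready={G} → run G
t=25: ready={G} → run G
t=26: ready={G} → run G
t=27: (idle)
t=28: (idle)
t=29: (idle)
t=30: (idle)
t=31: (idle)
t=32: (idle)
t=33: (idle)

context switches = 6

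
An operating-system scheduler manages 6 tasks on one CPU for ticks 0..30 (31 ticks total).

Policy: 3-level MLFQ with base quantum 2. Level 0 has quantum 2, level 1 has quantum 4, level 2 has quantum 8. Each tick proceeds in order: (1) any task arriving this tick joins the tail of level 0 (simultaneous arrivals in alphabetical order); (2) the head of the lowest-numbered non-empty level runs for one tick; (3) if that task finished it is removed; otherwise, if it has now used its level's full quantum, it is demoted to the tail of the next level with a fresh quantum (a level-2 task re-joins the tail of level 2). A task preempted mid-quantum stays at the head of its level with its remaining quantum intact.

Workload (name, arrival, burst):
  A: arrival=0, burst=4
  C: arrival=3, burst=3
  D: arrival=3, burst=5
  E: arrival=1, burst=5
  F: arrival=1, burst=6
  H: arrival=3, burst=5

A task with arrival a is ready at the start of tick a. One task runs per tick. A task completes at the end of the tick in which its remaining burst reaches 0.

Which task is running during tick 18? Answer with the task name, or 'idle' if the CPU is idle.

t=0: L0/L1/L2 = A/-/- → run A
t=1: L0/L1/L2 = AEF/-/- → run A
t=2: L0/L1/L2 = EF/A/- → run E
t=3: L0/L1/L2 = EFCDH/A/- → run E
t=4: L0/L1/L2 = FCDH/AE/- → run F
t=5: L0/L1/L2 = FCDH/AE/- → run F
t=6: L0/L1/L2 = CDH/AEF/- → run C
t=7: L0/L1/L2 = CDH/AEF/- → run C
t=8: L0/L1/L2 = DH/AEFC/- → run D
t=9: L0/L1/L2 = DH/AEFC/- → run D
t=10: L0/L1/L2 = H/AEFCD/- → run H
t=11: L0/L1/L2 = H/AEFCD/- → run H
t=12: L0/L1/L2 = -/AEFCDH/- → run A
t=13: L0/L1/L2 = -/AEFCDH/- → run A
t=14: L0/L1/L2 = -/EFCDH/- → run E
t=15: L0/L1/L2 = -/EFCDH/- → run E
t=16: L0/L1/L2 = -/EFCDH/- → run E
t=17: L0/L1/L2 = -/FCDH/- → run F
t=18: L0/L1/L2 = -/FCDH/- → run F
t=19: L0/L1/L2 = -/FCDH/- → run F
t=20: L0/L1/L2 = -/FCDH/- → run F
t=21: L0/L1/L2 = -/CDH/- → run C
t=22: L0/L1/L2 = -/DH/- → run D
t=23: L0/L1/L2 = -/DH/- → run D
t=24: L0/L1/L2 = -/DH/- → run D
t=25: L0/L1/L2 = -/H/- → run H
t=26: L0/L1/L2 = -/H/- → run H
t=27: L0/L1/L2 = -/H/- → run H
t=28: (idle)
t=29: (idle)
t=30: (idle)

running at tick 18 = F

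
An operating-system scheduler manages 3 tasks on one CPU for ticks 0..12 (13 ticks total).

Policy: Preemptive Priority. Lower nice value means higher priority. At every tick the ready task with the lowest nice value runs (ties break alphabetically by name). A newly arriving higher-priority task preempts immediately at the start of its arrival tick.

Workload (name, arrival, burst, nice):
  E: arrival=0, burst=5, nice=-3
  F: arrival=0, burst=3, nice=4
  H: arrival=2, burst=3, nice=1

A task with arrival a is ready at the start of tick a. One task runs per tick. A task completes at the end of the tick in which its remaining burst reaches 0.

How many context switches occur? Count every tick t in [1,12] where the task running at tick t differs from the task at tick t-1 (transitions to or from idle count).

t=0: ready={E,F} → run E
t=1: ready={E,F} → run E
t=2: ready={E,F,H} → run E
t=3: ready={E,F,H} → run E
t=4: ready={E,F,H} → run E
t=5: ready={F,H} → run H
t=6: ready={F,H} → run H
t=7: ready={F,H} → run H
t=8: ready={F} → run F
t=9: ready={F} → run F
t=10: ready={F} → run F
t=11: (idle)
t=12: (idle)

context switches = 3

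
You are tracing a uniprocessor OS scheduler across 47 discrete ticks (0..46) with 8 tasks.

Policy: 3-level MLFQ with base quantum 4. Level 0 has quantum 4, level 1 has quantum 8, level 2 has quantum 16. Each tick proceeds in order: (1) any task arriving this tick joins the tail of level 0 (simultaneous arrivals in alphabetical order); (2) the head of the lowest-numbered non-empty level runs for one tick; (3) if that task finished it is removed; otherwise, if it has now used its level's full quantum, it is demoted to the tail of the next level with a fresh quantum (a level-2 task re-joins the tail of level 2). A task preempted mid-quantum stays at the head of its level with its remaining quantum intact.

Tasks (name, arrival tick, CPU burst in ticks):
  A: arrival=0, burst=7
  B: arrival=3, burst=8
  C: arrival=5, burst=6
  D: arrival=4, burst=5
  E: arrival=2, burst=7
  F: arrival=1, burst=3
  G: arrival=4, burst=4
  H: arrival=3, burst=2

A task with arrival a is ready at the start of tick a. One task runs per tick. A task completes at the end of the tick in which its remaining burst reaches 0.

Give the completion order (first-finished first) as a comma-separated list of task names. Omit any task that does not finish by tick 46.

completion order = F, H, G, A, E, B, D, C

t=0: L0/L1/L2 = A/-/- → run A
t=1: L0/L1/L2 = AF/-/- → run A
t=2: L0/L1/L2 = AFE/-/- → run A
t=3: L0/L1/L2 = AFEBH/-/- → run A
t=4: L0/L1/L2 = FEBHDG/A/- → run F
t=5: L0/L1/L2 = FEBHDGC/A/- → run F
t=6: L0/L1/L2 = FEBHDGC/A/- → run F
t=7: L0/L1/L2 = EBHDGC/A/- → run E
t=8: L0/L1/L2 = EBHDGC/A/- → run E
t=9: L0/L1/L2 = EBHDGC/A/- → run E
t=10: L0/L1/L2 = EBHDGC/A/- → run E
t=11: L0/L1/L2 = BHDGC/AE/- → run B
t=12: L0/L1/L2 = BHDGC/AE/- → run B
t=13: L0/L1/L2 = BHDGC/AE/- → run B
t=14: L0/L1/L2 = BHDGC/AE/- → run B
t=15: L0/L1/L2 = HDGC/AEB/- → run H
t=16: L0/L1/L2 = HDGC/AEB/- → run H
t=17: L0/L1/L2 = DGC/AEB/- → run D
t=18: L0/L1/L2 = DGC/AEB/- → run D
t=19: L0/L1/L2 = DGC/AEB/- → run D
t=20: L0/L1/L2 = DGC/AEB/- → run D
t=21: L0/L1/L2 = GC/AEBD/- → run G
t=22: L0/L1/L2 = GC/AEBD/- → run G
t=23: L0/L1/L2 = GC/AEBD/- → run G
t=24: L0/L1/L2 = GC/AEBD/- → run G
t=25: L0/L1/L2 = C/AEBD/- → run C
t=26: L0/L1/L2 = C/AEBD/- → run C
t=27: L0/L1/L2 = C/AEBD/- → run C
t=28: L0/L1/L2 = C/AEBD/- → run C
t=29: L0/L1/L2 = -/AEBDC/- → run A
t=30: L0/L1/L2 = -/AEBDC/- → run A
t=31: L0/L1/L2 = -/AEBDC/- → run A
t=32: L0/L1/L2 = -/EBDC/- → run E
t=33: L0/L1/L2 = -/EBDC/- → run E
t=34: L0/L1/L2 = -/EBDC/- → run E
t=35: L0/L1/L2 = -/BDC/- → run B
t=36: L0/L1/L2 = -/BDC/- → run B
t=37: L0/L1/L2 = -/BDC/- → run B
t=38: L0/L1/L2 = -/BDC/- → run B
t=39: L0/L1/L2 = -/DC/- → run D
t=40: L0/L1/L2 = -/C/- → run C
t=41: L0/L1/L2 = -/C/- → run C
t=42: (idle)
t=43: (idle)
t=44: (idle)
t=45: (idle)
t=46: (idle)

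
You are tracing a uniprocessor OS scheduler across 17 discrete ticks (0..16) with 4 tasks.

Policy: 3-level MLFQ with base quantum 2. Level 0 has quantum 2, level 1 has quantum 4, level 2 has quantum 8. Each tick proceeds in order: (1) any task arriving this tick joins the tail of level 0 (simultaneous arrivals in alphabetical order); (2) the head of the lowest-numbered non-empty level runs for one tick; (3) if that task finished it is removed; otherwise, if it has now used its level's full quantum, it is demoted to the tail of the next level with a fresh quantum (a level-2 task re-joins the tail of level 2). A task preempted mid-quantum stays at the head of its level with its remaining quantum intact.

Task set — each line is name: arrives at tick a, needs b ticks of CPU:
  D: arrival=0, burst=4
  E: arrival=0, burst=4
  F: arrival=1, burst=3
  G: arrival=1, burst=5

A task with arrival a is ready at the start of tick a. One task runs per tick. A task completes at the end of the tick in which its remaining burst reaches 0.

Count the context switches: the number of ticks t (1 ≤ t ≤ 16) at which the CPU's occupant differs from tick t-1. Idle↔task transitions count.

context switches = 8

t=0: L0/L1/L2 = DE/-/- → run D
t=1: L0/L1/L2 = DEFG/-/- → run D
t=2: L0/L1/L2 = EFG/D/- → run E
t=3: L0/L1/L2 = EFG/D/- → run E
t=4: L0/L1/L2 = FG/DE/- → run F
t=5: L0/L1/L2 = FG/DE/- → run F
t=6: L0/L1/L2 = G/DEF/- → run G
t=7: L0/L1/L2 = G/DEF/- → run G
t=8: L0/L1/L2 = -/DEFG/- → run D
t=9: L0/L1/L2 = -/DEFG/- → run D
t=10: L0/L1/L2 = -/EFG/- → run E
t=11: L0/L1/L2 = -/EFG/- → run E
t=12: L0/L1/L2 = -/FG/- → run F
t=13: L0/L1/L2 = -/G/- → run G
t=14: L0/L1/L2 = -/G/- → run G
t=15: L0/L1/L2 = -/G/- → run G
t=16: (idle)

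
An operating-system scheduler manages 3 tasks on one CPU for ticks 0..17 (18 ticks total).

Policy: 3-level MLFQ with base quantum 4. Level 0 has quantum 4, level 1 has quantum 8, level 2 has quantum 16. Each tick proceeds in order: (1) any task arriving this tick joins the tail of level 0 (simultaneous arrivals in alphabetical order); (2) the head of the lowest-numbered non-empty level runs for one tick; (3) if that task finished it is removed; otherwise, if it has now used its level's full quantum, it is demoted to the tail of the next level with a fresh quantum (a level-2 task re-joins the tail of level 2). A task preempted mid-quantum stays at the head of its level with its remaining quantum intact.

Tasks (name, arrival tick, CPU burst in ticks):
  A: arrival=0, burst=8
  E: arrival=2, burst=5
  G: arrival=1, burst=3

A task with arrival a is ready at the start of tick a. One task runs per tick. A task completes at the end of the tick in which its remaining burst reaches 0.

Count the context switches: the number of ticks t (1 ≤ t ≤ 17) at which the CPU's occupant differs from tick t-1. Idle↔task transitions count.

context switches = 5

t=0: L0/L1/L2 = A/-/- → run A
t=1: L0/L1/L2 = AG/-/- → run A
t=2: L0/L1/L2 = AGE/-/- → run A
t=3: L0/L1/L2 = AGE/-/- → run A
t=4: L0/L1/L2 = GE/A/- → run G
t=5: L0/L1/L2 = GE/A/- → run G
t=6: L0/L1/L2 = GE/A/- → run G
t=7: L0/L1/L2 = E/A/- → run E
t=8: L0/L1/L2 = E/A/- → run E
t=9: L0/L1/L2 = E/A/- → run E
t=10: L0/L1/L2 = E/A/- → run E
t=11: L0/L1/L2 = -/AE/- → run A
t=12: L0/L1/L2 = -/AE/- → run A
t=13: L0/L1/L2 = -/AE/- → run A
t=14: L0/L1/L2 = -/AE/- → run A
t=15: L0/L1/L2 = -/E/- → run E
t=16: (idle)
t=17: (idle)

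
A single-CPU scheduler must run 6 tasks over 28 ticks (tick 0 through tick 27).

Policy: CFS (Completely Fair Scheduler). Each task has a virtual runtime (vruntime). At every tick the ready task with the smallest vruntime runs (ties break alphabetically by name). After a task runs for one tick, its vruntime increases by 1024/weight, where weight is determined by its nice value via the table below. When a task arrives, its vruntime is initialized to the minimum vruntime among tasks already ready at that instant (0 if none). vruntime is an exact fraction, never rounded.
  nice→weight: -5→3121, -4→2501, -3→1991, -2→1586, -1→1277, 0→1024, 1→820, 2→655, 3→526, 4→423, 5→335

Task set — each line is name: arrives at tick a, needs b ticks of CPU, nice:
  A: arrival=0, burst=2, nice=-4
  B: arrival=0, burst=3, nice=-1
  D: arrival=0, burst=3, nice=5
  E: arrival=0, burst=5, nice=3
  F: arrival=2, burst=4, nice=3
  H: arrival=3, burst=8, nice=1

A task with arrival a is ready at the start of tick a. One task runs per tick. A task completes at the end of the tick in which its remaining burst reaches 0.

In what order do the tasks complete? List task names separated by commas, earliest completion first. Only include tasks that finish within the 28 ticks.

t=0: vr[A=0 B=0 D=0 E=0] → run A
t=1: vr[A=1024/2501 B=0 D=0 E=0] → run B
t=2: vr[A=1024/2501 B=1024/1277 D=0 E=0 F=0] → run D
t=3: vr[A=1024/2501 B=1024/1277 D=1024/335 E=0 F=0 H=0] → run E
t=4: vr[A=1024/2501 B=1024/1277 D=1024/335 E=512/263 F=0 H=0] → run F
t=5: vr[A=1024/2501 B=1024/1277 D=1024/335 E=512/263 F=512/263 H=0] → run H
t=6: vr[A=1024/2501 B=1024/1277 D=1024/335 E=512/263 F=512/263 H=256/205] → run A
t=7: vr[B=1024/1277 D=1024/335 E=512/263 F=512/263 H=256/205] → run B
t=8: vr[B=2048/1277 D=1024/335 E=512/263 F=512/263 H=256/205] → run H
t=9: vr[B=2048/1277 D=1024/335 E=512/263 F=512/263 H=512/205] → run B
t=10: vr[D=1024/335 E=512/263 F=512/263 H=512/205] → run E
t=11: vr[D=1024/335 E=1024/263 F=512/263 H=512/205] → run F
t=12: vr[D=1024/335 E=1024/263 F=1024/263 H=512/205] → run H
t=13: vr[D=1024/335 E=1024/263 F=1024/263 H=768/205] → run D
t=14: vr[D=2048/335 E=1024/263 F=1024/263 H=768/205] → run H
t=15: vr[D=2048/335 E=1024/263 F=1024/263 H=1024/205] → run E
t=16: vr[D=2048/335 E=1536/263 F=1024/263 H=1024/205] → run F
t=17: vr[D=2048/335 E=1536/263 F=1536/263 H=1024/205] → run H
t=18: vr[D=2048/335 E=1536/263 F=1536/263 H=256/41] → run E
t=19: vr[D=2048/335 E=2048/263 F=1536/263 H=256/41] → run F
t=20: vr[D=2048/335 E=2048/263 H=256/41] → run D
t=21: vr[E=2048/263 H=256/41] → run H
t=22: vr[E=2048/263 H=1536/205] → run H
t=23: vr[E=2048/263 H=1792/205] → run E
t=24: vr[H=1792/205] → run H
t=25: (idle)
t=26: (idle)
t=27: (idle)

completion order = A, B, F, D, E, H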